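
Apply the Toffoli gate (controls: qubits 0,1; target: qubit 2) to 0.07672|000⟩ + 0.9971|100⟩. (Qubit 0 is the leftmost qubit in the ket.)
0.07672|000⟩ + 0.9971|100⟩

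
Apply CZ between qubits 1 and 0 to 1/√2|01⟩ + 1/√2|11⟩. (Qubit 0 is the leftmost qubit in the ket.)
1/√2|01⟩ - 1/√2|11⟩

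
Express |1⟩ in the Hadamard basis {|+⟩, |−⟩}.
1/√2|+⟩ - 1/√2|−⟩

With |ψ⟩ = α|0⟩ + β|1⟩, the Hadamard-basis coefficients are ⟨+|ψ⟩ = (α + β)/√2 and ⟨−|ψ⟩ = (α − β)/√2.
Here α = 0, β = 1: (α + β)/√2 = 1/√2, (α − β)/√2 = -1/√2.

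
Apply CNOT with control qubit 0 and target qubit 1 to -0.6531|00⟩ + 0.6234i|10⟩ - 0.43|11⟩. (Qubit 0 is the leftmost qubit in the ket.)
-0.6531|00⟩ - 0.43|10⟩ + 0.6234i|11⟩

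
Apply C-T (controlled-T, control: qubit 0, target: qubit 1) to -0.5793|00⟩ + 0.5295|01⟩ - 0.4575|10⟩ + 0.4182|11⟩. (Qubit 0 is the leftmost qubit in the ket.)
-0.5793|00⟩ + 0.5295|01⟩ - 0.4575|10⟩ + (0.2957 + 0.2957i)|11⟩

C-T leaves the control-|0⟩ kets |00⟩, |01⟩ unchanged and applies T to qubit 1 on the control-|1⟩ pair (|10⟩, |11⟩).
T = [[1, 0], [0, (1/√2 + (1/√2)i)]].
With a = amp(|10⟩) = -0.4575 and b = amp(|11⟩) = 0.4182:
new amp(|10⟩) = (1)·a = -0.4575
new amp(|11⟩) = (1/√2 + (1/√2)i)·b = (0.2957 + 0.2957i)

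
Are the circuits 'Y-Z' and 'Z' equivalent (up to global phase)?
No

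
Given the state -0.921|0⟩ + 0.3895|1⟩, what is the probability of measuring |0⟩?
0.8482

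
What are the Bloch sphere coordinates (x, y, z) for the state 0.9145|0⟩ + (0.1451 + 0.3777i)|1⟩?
(0.2654, 0.6908, 0.6726)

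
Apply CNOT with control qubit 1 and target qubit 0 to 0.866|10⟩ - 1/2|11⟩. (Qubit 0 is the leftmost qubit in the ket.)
-1/2|01⟩ + 0.866|10⟩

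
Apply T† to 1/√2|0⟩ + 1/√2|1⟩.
1/√2|0⟩ + (1/2 - (1/2)i)|1⟩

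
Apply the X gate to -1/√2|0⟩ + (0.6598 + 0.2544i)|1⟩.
(0.6598 + 0.2544i)|0⟩ - 1/√2|1⟩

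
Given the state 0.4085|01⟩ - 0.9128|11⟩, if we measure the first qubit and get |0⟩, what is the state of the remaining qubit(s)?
|1⟩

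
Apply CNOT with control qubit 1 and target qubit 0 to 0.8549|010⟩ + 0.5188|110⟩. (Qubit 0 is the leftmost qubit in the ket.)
0.5188|010⟩ + 0.8549|110⟩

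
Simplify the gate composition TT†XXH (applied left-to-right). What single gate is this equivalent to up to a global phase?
H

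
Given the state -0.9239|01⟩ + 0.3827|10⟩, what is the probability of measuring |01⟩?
0.8536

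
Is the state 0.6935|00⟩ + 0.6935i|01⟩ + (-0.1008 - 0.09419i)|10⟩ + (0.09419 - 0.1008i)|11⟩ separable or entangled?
Separable

Writing the state as a|00⟩ + b|01⟩ + c|10⟩ + d|11⟩, it is a product state iff ad − bc = 0.
Here (a, b, c, d) = (0.6935, 0.6935i, (-0.1008 - 0.09419i), (0.09419 - 0.1008i)): ad − bc = (0.6935)(0.09419 - 0.1008i) − (0.6935i)(-0.1008 - 0.09419i) = 0, so the state is separable.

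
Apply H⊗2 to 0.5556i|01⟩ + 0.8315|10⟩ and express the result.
(0.4158 + 0.2778i)|00⟩ + (0.4158 - 0.2778i)|01⟩ + (-0.4158 + 0.2778i)|10⟩ + (-0.4158 - 0.2778i)|11⟩

H⊗2 gives amp(|y⟩) = (1/2) Σ_x (−1)^(x·y) amp(|x⟩), where x·y is the number of positions in which both x and y have a 1.
|00⟩: (0.5556i + 0.8315)/2 = (0.4158 + 0.2778i)
|01⟩: (-0.5556i + 0.8315)/2 = (0.4158 - 0.2778i)
|10⟩: (0.5556i - 0.8315)/2 = (-0.4158 + 0.2778i)
|11⟩: (-0.5556i - 0.8315)/2 = (-0.4158 - 0.2778i)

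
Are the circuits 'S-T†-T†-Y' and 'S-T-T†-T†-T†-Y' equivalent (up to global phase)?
Yes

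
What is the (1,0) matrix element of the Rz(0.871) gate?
0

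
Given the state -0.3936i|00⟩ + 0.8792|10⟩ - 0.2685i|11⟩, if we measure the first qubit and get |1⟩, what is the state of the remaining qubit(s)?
0.9564|0⟩ - 0.2921i|1⟩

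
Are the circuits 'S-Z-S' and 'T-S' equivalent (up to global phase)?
No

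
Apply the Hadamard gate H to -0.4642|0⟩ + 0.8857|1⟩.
0.298|0⟩ - 0.9545|1⟩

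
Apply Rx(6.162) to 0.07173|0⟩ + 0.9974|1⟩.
(-0.0716 - 0.0604i)|0⟩ + (-0.9956 - 0.004344i)|1⟩

Rx(6.162) = [[cos(θ/2), −i·sin(θ/2)], [−i·sin(θ/2), cos(θ/2)]]; θ = 6.162, cos(θ/2) ≈ -0.998165, sin(θ/2) ≈ 0.0605556.
With a = amp(|0⟩) = 0.07173 and b = amp(|1⟩) = 0.9974:
new amp(|0⟩) = (-0.998165)·a + (-0.0605556i)·b = (-0.0716 - 0.0604i)
new amp(|1⟩) = (-0.0605556i)·a + (-0.998165)·b = (-0.9956 - 0.004344i)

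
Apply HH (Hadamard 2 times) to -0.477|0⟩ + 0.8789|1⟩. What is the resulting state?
-0.477|0⟩ + 0.8789|1⟩

H² = I, so an even number of Hadamards cancels: H^2 = I and the state is unchanged.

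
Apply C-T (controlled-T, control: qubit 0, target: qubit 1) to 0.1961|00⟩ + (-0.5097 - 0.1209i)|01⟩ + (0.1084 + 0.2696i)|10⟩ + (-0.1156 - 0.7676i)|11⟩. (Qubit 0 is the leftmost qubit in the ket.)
0.1961|00⟩ + (-0.5097 - 0.1209i)|01⟩ + (0.1084 + 0.2696i)|10⟩ + (0.461 - 0.6245i)|11⟩

C-T leaves the control-|0⟩ kets |00⟩, |01⟩ unchanged and applies T to qubit 1 on the control-|1⟩ pair (|10⟩, |11⟩).
T = [[1, 0], [0, (1/√2 + (1/√2)i)]].
With a = amp(|10⟩) = (0.1084 + 0.2696i) and b = amp(|11⟩) = (-0.1156 - 0.7676i):
new amp(|10⟩) = (1)·a = (0.1084 + 0.2696i)
new amp(|11⟩) = (1/√2 + (1/√2)i)·b = (0.461 - 0.6245i)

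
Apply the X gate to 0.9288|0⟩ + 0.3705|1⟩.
0.3705|0⟩ + 0.9288|1⟩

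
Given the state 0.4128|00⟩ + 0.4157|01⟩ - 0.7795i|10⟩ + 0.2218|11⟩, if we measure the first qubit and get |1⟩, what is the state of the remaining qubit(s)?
-0.9618i|0⟩ + 0.2737|1⟩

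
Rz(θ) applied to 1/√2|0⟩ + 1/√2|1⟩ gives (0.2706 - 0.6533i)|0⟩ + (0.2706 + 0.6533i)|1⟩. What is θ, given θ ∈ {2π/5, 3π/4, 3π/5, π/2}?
3π/4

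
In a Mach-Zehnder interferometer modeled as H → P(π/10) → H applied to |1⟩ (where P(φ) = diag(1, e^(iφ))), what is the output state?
(0.02447 - 0.1545i)|0⟩ + (0.9755 + 0.1545i)|1⟩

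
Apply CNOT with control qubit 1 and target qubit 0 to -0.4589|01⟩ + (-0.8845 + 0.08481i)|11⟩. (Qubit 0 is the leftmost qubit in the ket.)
(-0.8845 + 0.08481i)|01⟩ - 0.4589|11⟩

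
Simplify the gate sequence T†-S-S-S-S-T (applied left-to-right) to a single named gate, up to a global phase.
I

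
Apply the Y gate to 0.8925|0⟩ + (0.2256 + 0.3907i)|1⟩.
(0.3907 - 0.2256i)|0⟩ + 0.8925i|1⟩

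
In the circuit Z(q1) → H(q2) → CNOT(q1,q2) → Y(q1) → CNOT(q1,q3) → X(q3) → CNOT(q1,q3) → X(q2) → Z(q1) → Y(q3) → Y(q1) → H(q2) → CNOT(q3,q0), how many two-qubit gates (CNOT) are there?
4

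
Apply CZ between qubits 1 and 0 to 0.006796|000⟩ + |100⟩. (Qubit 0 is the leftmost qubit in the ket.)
0.006796|000⟩ + |100⟩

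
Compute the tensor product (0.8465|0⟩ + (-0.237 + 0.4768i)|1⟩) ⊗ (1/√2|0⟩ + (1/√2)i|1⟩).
0.5986|00⟩ + 0.5986i|01⟩ + (-0.1676 + 0.3371i)|10⟩ + (-0.3371 - 0.1676i)|11⟩

amp(|b₁b₂…⟩) = product of the factor amplitudes for bits b₁, b₂, …; only kets whose every factor amplitude is nonzero survive.
|00⟩: (0.8465)(1/√2) = 0.5986
|01⟩: (0.8465)((1/√2)i) = 0.5986i
|10⟩: (-0.237 + 0.4768i)(1/√2) = (-0.1676 + 0.3371i)
|11⟩: (-0.237 + 0.4768i)((1/√2)i) = (-0.3371 - 0.1676i)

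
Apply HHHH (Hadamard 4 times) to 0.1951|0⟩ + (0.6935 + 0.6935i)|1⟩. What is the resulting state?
0.1951|0⟩ + (0.6935 + 0.6935i)|1⟩

H² = I, so an even number of Hadamards cancels: H^4 = I and the state is unchanged.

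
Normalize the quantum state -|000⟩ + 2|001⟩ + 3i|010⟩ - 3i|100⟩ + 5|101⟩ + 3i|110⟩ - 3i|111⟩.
-0.1231|000⟩ + 0.2462|001⟩ + 0.3693i|010⟩ - 0.3693i|100⟩ + 0.6155|101⟩ + 0.3693i|110⟩ - 0.3693i|111⟩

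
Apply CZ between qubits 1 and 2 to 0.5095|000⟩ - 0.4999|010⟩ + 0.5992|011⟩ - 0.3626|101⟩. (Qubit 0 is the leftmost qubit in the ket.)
0.5095|000⟩ - 0.4999|010⟩ - 0.5992|011⟩ - 0.3626|101⟩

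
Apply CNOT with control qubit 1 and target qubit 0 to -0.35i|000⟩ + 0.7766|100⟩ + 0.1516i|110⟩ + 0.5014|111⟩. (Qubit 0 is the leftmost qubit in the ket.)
-0.35i|000⟩ + 0.1516i|010⟩ + 0.5014|011⟩ + 0.7766|100⟩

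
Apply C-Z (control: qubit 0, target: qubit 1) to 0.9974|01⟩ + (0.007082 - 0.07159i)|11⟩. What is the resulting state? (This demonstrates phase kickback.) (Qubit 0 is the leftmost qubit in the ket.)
0.9974|01⟩ + (-0.007082 + 0.07159i)|11⟩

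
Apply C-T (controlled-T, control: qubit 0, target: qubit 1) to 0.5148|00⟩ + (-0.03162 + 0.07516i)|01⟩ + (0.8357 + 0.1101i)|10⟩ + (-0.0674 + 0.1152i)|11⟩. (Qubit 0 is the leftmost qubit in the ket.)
0.5148|00⟩ + (-0.03162 + 0.07516i)|01⟩ + (0.8357 + 0.1101i)|10⟩ + (-0.1291 + 0.0338i)|11⟩

C-T leaves the control-|0⟩ kets |00⟩, |01⟩ unchanged and applies T to qubit 1 on the control-|1⟩ pair (|10⟩, |11⟩).
T = [[1, 0], [0, (1/√2 + (1/√2)i)]].
With a = amp(|10⟩) = (0.8357 + 0.1101i) and b = amp(|11⟩) = (-0.0674 + 0.1152i):
new amp(|10⟩) = (1)·a = (0.8357 + 0.1101i)
new amp(|11⟩) = (1/√2 + (1/√2)i)·b = (-0.1291 + 0.0338i)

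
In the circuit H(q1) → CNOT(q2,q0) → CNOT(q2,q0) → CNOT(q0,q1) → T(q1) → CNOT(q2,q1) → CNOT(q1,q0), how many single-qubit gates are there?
2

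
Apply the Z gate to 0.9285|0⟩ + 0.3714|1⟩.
0.9285|0⟩ - 0.3714|1⟩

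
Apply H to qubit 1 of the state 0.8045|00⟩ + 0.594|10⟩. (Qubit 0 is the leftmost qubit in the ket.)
0.5689|00⟩ + 0.5689|01⟩ + 0.42|10⟩ + 0.42|11⟩

H on qubit 1 mixes each pair of kets that differ only in qubit 1: amplitudes (a, b) of (|…0…⟩, |…1…⟩) become ((a + b)/√2, (a − b)/√2). Kets absent from the input have amplitude 0.
(|00⟩, |01⟩): (a, b) = (0.8045, 0) → (0.5689, 0.5689)
(|10⟩, |11⟩): (a, b) = (0.594, 0) → (0.42, 0.42)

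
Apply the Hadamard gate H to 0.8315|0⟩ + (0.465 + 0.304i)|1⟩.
(0.9168 + 0.215i)|0⟩ + (0.2592 - 0.215i)|1⟩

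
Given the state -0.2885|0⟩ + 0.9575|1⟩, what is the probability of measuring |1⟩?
0.9168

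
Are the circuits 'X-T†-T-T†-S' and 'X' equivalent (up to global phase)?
No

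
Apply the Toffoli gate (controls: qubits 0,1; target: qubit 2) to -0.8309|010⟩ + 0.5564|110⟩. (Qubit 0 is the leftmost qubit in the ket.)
-0.8309|010⟩ + 0.5564|111⟩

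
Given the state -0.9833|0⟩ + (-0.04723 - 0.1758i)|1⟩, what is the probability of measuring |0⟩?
0.9669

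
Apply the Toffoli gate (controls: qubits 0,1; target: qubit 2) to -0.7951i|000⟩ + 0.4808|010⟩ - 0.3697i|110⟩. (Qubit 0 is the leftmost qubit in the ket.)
-0.7951i|000⟩ + 0.4808|010⟩ - 0.3697i|111⟩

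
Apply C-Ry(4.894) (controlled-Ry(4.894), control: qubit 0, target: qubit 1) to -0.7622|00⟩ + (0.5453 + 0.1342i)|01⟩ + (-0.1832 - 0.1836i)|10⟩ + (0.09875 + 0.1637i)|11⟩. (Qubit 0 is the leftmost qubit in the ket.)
-0.7622|00⟩ + (0.5453 + 0.1342i)|01⟩ + (0.07755 + 0.03628i)|10⟩ + (-0.1931 - 0.2433i)|11⟩

C-Ry(4.894) leaves the control-|0⟩ kets |00⟩, |01⟩ unchanged and applies Ry(4.894) to qubit 1 on the control-|1⟩ pair (|10⟩, |11⟩).
Ry(4.894) = [[cos(θ/2), −sin(θ/2)], [sin(θ/2), cos(θ/2)]]; θ = 4.894, cos(θ/2) ≈ -0.768314, sin(θ/2) ≈ 0.640073.
With a = amp(|10⟩) = (-0.1832 - 0.1836i) and b = amp(|11⟩) = (0.09875 + 0.1637i):
new amp(|10⟩) = (-0.768314)·a + (-0.640073)·b = (0.07755 + 0.03628i)
new amp(|11⟩) = (0.640073)·a + (-0.768314)·b = (-0.1931 - 0.2433i)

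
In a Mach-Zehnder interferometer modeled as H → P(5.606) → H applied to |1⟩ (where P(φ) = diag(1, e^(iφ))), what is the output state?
(0.1103 + 0.3133i)|0⟩ + (0.8897 - 0.3133i)|1⟩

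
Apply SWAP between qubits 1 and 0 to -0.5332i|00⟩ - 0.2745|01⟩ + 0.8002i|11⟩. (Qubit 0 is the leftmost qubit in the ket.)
-0.5332i|00⟩ - 0.2745|10⟩ + 0.8002i|11⟩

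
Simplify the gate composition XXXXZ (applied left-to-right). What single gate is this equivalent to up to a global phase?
Z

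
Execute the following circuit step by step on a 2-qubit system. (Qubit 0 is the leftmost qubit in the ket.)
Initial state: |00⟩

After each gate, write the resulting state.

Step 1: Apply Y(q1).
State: i|01⟩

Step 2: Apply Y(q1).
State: |00⟩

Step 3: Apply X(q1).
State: |01⟩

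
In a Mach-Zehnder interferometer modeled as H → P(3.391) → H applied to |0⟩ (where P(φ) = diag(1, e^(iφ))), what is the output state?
(0.01547 - 0.1234i)|0⟩ + (0.9845 + 0.1234i)|1⟩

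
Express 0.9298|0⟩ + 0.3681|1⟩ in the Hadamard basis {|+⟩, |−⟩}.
0.9178|+⟩ + 0.3972|−⟩

With |ψ⟩ = α|0⟩ + β|1⟩, the Hadamard-basis coefficients are ⟨+|ψ⟩ = (α + β)/√2 and ⟨−|ψ⟩ = (α − β)/√2.
Here α = 0.9298, β = 0.3681: (α + β)/√2 = 0.9178, (α − β)/√2 = 0.3972.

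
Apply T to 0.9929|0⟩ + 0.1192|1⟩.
0.9929|0⟩ + (0.08429 + 0.08429i)|1⟩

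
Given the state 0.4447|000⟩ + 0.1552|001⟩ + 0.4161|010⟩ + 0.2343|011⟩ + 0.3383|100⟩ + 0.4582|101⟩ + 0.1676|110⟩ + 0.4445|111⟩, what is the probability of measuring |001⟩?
0.02409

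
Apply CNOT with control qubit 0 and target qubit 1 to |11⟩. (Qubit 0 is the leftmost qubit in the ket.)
|10⟩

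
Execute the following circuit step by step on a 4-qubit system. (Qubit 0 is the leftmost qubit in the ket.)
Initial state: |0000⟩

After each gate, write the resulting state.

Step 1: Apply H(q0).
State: 1/√2|0000⟩ + 1/√2|1000⟩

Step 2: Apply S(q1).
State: 1/√2|0000⟩ + 1/√2|1000⟩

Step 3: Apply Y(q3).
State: (1/√2)i|0001⟩ + (1/√2)i|1001⟩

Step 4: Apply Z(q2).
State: (1/√2)i|0001⟩ + (1/√2)i|1001⟩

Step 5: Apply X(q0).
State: (1/√2)i|0001⟩ + (1/√2)i|1001⟩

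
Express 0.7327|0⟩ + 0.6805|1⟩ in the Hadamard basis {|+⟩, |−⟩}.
0.9993|+⟩ + 0.03691|−⟩

With |ψ⟩ = α|0⟩ + β|1⟩, the Hadamard-basis coefficients are ⟨+|ψ⟩ = (α + β)/√2 and ⟨−|ψ⟩ = (α − β)/√2.
Here α = 0.7327, β = 0.6805: (α + β)/√2 = 0.9993, (α − β)/√2 = 0.03691.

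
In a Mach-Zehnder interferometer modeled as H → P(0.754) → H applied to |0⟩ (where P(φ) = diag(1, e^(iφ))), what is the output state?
(0.8645 + 0.3423i)|0⟩ + (0.1355 - 0.3423i)|1⟩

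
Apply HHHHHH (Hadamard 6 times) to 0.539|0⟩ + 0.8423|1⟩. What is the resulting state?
0.539|0⟩ + 0.8423|1⟩

H² = I, so an even number of Hadamards cancels: H^6 = I and the state is unchanged.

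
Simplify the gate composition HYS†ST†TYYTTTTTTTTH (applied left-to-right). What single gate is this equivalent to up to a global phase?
Y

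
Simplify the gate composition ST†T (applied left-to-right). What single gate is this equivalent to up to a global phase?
S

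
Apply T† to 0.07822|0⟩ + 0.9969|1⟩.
0.07822|0⟩ + (0.7049 - 0.7049i)|1⟩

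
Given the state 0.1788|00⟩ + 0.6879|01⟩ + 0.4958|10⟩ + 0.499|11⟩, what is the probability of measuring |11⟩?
0.249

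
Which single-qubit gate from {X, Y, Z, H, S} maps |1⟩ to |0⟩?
X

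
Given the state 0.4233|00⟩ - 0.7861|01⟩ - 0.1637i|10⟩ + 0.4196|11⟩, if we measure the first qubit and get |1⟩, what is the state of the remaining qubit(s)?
-0.3635i|0⟩ + 0.9316|1⟩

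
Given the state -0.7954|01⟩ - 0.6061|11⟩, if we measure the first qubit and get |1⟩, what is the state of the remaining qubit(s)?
-|1⟩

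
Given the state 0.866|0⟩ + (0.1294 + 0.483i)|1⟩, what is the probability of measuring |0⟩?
0.75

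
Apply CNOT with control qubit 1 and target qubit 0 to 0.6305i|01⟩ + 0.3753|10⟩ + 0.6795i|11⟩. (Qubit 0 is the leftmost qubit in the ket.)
0.6795i|01⟩ + 0.3753|10⟩ + 0.6305i|11⟩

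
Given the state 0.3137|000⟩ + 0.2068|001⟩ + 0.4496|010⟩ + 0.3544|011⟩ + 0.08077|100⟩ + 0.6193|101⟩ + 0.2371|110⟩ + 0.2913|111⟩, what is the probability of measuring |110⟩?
0.05622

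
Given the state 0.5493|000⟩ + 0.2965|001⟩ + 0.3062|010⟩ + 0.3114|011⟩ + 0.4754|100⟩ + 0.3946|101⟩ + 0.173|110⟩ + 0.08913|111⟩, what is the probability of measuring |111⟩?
0.007944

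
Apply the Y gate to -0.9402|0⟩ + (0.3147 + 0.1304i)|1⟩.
(0.1304 - 0.3147i)|0⟩ - 0.9402i|1⟩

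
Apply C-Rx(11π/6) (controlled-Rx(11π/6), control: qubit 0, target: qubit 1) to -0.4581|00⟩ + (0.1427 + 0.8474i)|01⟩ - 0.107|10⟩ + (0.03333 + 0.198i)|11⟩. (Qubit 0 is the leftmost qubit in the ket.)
-0.4581|00⟩ + (0.1427 + 0.8474i)|01⟩ + (0.1546 - 0.008626i)|10⟩ + (-0.03219 - 0.1636i)|11⟩

C-Rx(11π/6) leaves the control-|0⟩ kets |00⟩, |01⟩ unchanged and applies Rx(11π/6) to qubit 1 on the control-|1⟩ pair (|10⟩, |11⟩).
Rx(11π/6) = [[cos(θ/2), −i·sin(θ/2)], [−i·sin(θ/2), cos(θ/2)]]; θ = 11π/6, cos(θ/2) ≈ -0.965926, sin(θ/2) ≈ 0.258819.
With a = amp(|10⟩) = -0.107 and b = amp(|11⟩) = (0.03333 + 0.198i):
new amp(|10⟩) = (-0.965926)·a + (-0.258819i)·b = (0.1546 - 0.008626i)
new amp(|11⟩) = (-0.258819i)·a + (-0.965926)·b = (-0.03219 - 0.1636i)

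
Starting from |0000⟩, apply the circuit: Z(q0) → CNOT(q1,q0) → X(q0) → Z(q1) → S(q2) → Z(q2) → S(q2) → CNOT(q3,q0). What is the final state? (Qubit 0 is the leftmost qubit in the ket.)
|1000⟩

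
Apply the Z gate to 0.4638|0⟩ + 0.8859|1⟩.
0.4638|0⟩ - 0.8859|1⟩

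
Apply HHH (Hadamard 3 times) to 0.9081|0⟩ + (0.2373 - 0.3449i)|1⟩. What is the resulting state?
(0.8099 - 0.2439i)|0⟩ + (0.4743 + 0.2439i)|1⟩

H² = I, so H^3 = H: a single Hadamard. With (a, b) = (0.9081, (0.2373 - 0.3449i)), H gives ((a + b)/√2, (a − b)/√2) = ((0.8099 - 0.2439i), (0.4743 + 0.2439i)).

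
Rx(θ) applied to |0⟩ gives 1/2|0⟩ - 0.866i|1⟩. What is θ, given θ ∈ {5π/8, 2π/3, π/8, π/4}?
2π/3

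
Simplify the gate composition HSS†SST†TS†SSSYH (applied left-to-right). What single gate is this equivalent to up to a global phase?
Y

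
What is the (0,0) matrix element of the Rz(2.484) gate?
(0.3229 - 0.9464i)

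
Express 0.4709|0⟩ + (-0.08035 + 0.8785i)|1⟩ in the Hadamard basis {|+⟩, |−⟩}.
(0.2762 + 0.6212i)|+⟩ + (0.3898 - 0.6212i)|−⟩

With |ψ⟩ = α|0⟩ + β|1⟩, the Hadamard-basis coefficients are ⟨+|ψ⟩ = (α + β)/√2 and ⟨−|ψ⟩ = (α − β)/√2.
Here α = 0.4709, β = (-0.08035 + 0.8785i): (α + β)/√2 = (0.2762 + 0.6212i), (α − β)/√2 = (0.3898 - 0.6212i).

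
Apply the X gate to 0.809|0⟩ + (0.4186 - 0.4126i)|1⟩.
(0.4186 - 0.4126i)|0⟩ + 0.809|1⟩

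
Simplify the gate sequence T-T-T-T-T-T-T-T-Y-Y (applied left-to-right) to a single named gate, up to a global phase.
I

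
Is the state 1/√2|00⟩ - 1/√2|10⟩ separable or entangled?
Separable

Writing the state as a|00⟩ + b|01⟩ + c|10⟩ + d|11⟩, it is a product state iff ad − bc = 0.
Here (a, b, c, d) = (1/√2, 0, -1/√2, 0): ad − bc = (1/√2)(0) − (0)(-1/√2) = 0, so the state is separable.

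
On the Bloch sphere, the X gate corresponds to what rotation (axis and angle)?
Rotation by π around the x-axis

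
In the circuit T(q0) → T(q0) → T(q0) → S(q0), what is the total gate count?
4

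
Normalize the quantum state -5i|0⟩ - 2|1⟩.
-0.9285i|0⟩ - 0.3714|1⟩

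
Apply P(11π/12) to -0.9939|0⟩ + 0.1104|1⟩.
-0.9939|0⟩ + (-0.1066 + 0.02857i)|1⟩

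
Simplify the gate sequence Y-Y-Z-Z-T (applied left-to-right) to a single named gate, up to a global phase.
T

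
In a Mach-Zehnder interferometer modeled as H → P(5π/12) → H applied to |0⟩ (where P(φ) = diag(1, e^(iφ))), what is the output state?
(0.6294 + 0.483i)|0⟩ + (0.3706 - 0.483i)|1⟩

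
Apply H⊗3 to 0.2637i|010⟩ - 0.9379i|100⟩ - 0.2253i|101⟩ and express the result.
-0.318i|000⟩ - 0.1587i|001⟩ - 0.5045i|010⟩ - 0.3452i|011⟩ + 0.5045i|100⟩ + 0.3452i|101⟩ + 0.318i|110⟩ + 0.1587i|111⟩

H⊗3 gives amp(|y⟩) = (1/2√2) Σ_x (−1)^(x·y) amp(|x⟩), where x·y is the number of positions in which both x and y have a 1.
|000⟩: (0.2637i - 0.9379i - 0.2253i)/(2√2) = -0.318i
|001⟩: (0.2637i - 0.9379i + 0.2253i)/(2√2) = -0.1587i
|010⟩: (-0.2637i - 0.9379i - 0.2253i)/(2√2) = -0.5045i
|011⟩: (-0.2637i - 0.9379i + 0.2253i)/(2√2) = -0.3452i
|100⟩: (0.2637i + 0.9379i + 0.2253i)/(2√2) = 0.5045i
|101⟩: (0.2637i + 0.9379i - 0.2253i)/(2√2) = 0.3452i
|110⟩: (-0.2637i + 0.9379i + 0.2253i)/(2√2) = 0.318i
|111⟩: (-0.2637i + 0.9379i - 0.2253i)/(2√2) = 0.1587i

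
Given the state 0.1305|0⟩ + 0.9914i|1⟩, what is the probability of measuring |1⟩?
0.9829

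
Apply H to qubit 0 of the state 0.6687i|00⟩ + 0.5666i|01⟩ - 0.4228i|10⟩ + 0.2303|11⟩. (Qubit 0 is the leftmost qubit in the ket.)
0.1739i|00⟩ + (0.1628 + 0.4006i)|01⟩ + 0.7718i|10⟩ + (-0.1628 + 0.4006i)|11⟩

H on qubit 0 mixes each pair of kets that differ only in qubit 0: amplitudes (a, b) of (|…0…⟩, |…1…⟩) become ((a + b)/√2, (a − b)/√2). Kets absent from the input have amplitude 0.
(|00⟩, |10⟩): (a, b) = (0.6687i, -0.4228i) → (0.1739i, 0.7718i)
(|01⟩, |11⟩): (a, b) = (0.5666i, 0.2303) → ((0.1628 + 0.4006i), (-0.1628 + 0.4006i))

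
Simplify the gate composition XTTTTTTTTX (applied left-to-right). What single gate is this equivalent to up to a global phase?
I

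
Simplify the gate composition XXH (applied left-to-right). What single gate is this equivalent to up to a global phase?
H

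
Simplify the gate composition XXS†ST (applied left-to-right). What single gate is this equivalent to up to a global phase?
T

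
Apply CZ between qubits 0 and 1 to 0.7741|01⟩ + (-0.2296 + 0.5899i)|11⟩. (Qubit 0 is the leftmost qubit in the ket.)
0.7741|01⟩ + (0.2296 - 0.5899i)|11⟩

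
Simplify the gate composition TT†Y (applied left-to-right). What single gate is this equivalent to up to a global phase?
Y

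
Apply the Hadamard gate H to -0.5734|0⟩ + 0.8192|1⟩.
0.1738|0⟩ - 0.9847|1⟩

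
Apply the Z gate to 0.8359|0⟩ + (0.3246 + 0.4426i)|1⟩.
0.8359|0⟩ + (-0.3246 - 0.4426i)|1⟩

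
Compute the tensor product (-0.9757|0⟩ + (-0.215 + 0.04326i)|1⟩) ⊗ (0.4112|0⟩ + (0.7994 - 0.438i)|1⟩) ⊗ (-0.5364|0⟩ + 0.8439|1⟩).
0.2152|000⟩ - 0.3386|001⟩ + (0.4184 - 0.2292i)|010⟩ + (-0.6582 + 0.3606i)|011⟩ + (0.04742 - 0.009542i)|100⟩ + (-0.07461 + 0.01501i)|101⟩ + (0.08203 - 0.06906i)|110⟩ + (-0.1291 + 0.1087i)|111⟩

amp(|b₁b₂…⟩) = product of the factor amplitudes for bits b₁, b₂, …; only kets whose every factor amplitude is nonzero survive.
|000⟩: (-0.9757)(0.4112)(-0.5364) = 0.2152
|001⟩: (-0.9757)(0.4112)(0.8439) = -0.3386
|010⟩: (-0.9757)(0.7994 - 0.438i)(-0.5364) = (0.4184 - 0.2292i)
|011⟩: (-0.9757)(0.7994 - 0.438i)(0.8439) = (-0.6582 + 0.3606i)
|100⟩: (-0.215 + 0.04326i)(0.4112)(-0.5364) = (0.04742 - 0.009542i)
|101⟩: (-0.215 + 0.04326i)(0.4112)(0.8439) = (-0.07461 + 0.01501i)
|110⟩: (-0.215 + 0.04326i)(0.7994 - 0.438i)(-0.5364) = (0.08203 - 0.06906i)
|111⟩: (-0.215 + 0.04326i)(0.7994 - 0.438i)(0.8439) = (-0.1291 + 0.1087i)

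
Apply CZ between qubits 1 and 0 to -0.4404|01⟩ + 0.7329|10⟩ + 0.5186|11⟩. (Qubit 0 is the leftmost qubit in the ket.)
-0.4404|01⟩ + 0.7329|10⟩ - 0.5186|11⟩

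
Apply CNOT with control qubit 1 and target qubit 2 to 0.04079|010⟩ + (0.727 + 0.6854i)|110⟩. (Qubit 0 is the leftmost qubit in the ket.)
0.04079|011⟩ + (0.727 + 0.6854i)|111⟩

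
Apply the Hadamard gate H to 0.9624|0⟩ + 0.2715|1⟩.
0.8725|0⟩ + 0.4885|1⟩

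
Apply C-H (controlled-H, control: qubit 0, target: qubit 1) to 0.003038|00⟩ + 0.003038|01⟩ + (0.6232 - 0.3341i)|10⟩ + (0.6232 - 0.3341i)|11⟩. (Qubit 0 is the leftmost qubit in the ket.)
0.003038|00⟩ + 0.003038|01⟩ + (0.8813 - 0.4725i)|10⟩

C-H leaves the control-|0⟩ kets |00⟩, |01⟩ unchanged and applies H to qubit 1 on the control-|1⟩ pair (|10⟩, |11⟩).
H = [[1/√2, 1/√2], [1/√2, -1/√2]].
With a = amp(|10⟩) = (0.6232 - 0.3341i) and b = amp(|11⟩) = (0.6232 - 0.3341i):
new amp(|10⟩) = (1/√2)·a + (1/√2)·b = (0.8813 - 0.4725i)
new amp(|11⟩) = (1/√2)·a + (-1/√2)·b = 0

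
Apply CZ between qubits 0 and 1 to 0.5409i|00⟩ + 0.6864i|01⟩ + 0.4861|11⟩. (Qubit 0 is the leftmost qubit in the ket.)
0.5409i|00⟩ + 0.6864i|01⟩ - 0.4861|11⟩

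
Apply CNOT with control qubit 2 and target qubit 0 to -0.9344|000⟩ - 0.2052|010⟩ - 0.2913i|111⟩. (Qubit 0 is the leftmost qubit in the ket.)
-0.9344|000⟩ - 0.2052|010⟩ - 0.2913i|011⟩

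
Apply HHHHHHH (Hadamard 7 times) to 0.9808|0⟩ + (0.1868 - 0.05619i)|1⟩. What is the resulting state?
(0.8256 - 0.03973i)|0⟩ + (0.5614 + 0.03973i)|1⟩

H² = I, so H^7 = H: a single Hadamard. With (a, b) = (0.9808, (0.1868 - 0.05619i)), H gives ((a + b)/√2, (a − b)/√2) = ((0.8256 - 0.03973i), (0.5614 + 0.03973i)).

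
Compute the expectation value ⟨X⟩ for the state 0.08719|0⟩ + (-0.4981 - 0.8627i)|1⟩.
-0.08686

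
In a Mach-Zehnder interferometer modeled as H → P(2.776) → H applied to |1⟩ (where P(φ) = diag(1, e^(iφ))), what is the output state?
(0.967 - 0.1788i)|0⟩ + (0.03304 + 0.1788i)|1⟩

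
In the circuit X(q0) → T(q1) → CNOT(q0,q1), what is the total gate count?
3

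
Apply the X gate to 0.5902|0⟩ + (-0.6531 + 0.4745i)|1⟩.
(-0.6531 + 0.4745i)|0⟩ + 0.5902|1⟩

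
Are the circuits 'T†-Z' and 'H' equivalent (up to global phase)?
No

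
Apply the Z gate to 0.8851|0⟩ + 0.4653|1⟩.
0.8851|0⟩ - 0.4653|1⟩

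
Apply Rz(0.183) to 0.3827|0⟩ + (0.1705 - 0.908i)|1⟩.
(0.3811 - 0.03497i)|0⟩ + (0.2528 - 0.8886i)|1⟩

Rz(0.183) = [[e^(−iθ/2), 0], [0, e^(iθ/2)]] with e^(±iθ/2) = cos(θ/2) ± i·sin(θ/2); θ = 0.183, cos(θ/2) ≈ 0.995817, sin(θ/2) ≈ 0.0913724.
With a = amp(|0⟩) = 0.3827 and b = amp(|1⟩) = (0.1705 - 0.908i):
new amp(|0⟩) = (0.995817 - 0.0913724i)·a = (0.3811 - 0.03497i)
new amp(|1⟩) = (0.995817 + 0.0913724i)·b = (0.2528 - 0.8886i)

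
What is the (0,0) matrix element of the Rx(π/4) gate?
0.9239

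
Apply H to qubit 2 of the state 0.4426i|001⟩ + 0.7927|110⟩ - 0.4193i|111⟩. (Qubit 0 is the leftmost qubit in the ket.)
0.313i|000⟩ - 0.313i|001⟩ + (0.5605 - 0.2965i)|110⟩ + (0.5605 + 0.2965i)|111⟩

H on qubit 2 mixes each pair of kets that differ only in qubit 2: amplitudes (a, b) of (|…0…⟩, |…1…⟩) become ((a + b)/√2, (a − b)/√2). Kets absent from the input have amplitude 0.
(|000⟩, |001⟩): (a, b) = (0, 0.4426i) → (0.313i, -0.313i)
(|110⟩, |111⟩): (a, b) = (0.7927, -0.4193i) → ((0.5605 - 0.2965i), (0.5605 + 0.2965i))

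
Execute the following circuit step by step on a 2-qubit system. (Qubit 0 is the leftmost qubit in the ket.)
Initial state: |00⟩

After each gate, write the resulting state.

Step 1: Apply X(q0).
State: |10⟩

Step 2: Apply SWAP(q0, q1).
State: |01⟩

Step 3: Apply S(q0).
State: |01⟩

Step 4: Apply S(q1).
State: i|01⟩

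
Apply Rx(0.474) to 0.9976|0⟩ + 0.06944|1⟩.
(0.9697 - 0.0163i)|0⟩ + (0.0675 - 0.2342i)|1⟩

Rx(0.474) = [[cos(θ/2), −i·sin(θ/2)], [−i·sin(θ/2), cos(θ/2)]]; θ = 0.474, cos(θ/2) ≈ 0.972047, sin(θ/2) ≈ 0.234788.
With a = amp(|0⟩) = 0.9976 and b = amp(|1⟩) = 0.06944:
new amp(|0⟩) = (0.972047)·a + (-0.234788i)·b = (0.9697 - 0.0163i)
new amp(|1⟩) = (-0.234788i)·a + (0.972047)·b = (0.0675 - 0.2342i)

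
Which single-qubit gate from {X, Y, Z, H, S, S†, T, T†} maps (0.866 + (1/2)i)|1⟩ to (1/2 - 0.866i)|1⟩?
S†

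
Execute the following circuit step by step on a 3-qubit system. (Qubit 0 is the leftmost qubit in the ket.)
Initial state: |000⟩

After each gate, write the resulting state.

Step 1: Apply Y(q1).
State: i|010⟩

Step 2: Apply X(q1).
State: i|000⟩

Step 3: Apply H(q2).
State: (1/√2)i|000⟩ + (1/√2)i|001⟩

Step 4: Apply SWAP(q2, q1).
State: (1/√2)i|000⟩ + (1/√2)i|010⟩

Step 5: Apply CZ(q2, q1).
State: (1/√2)i|000⟩ + (1/√2)i|010⟩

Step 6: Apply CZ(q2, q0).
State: (1/√2)i|000⟩ + (1/√2)i|010⟩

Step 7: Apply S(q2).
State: (1/√2)i|000⟩ + (1/√2)i|010⟩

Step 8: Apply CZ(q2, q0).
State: (1/√2)i|000⟩ + (1/√2)i|010⟩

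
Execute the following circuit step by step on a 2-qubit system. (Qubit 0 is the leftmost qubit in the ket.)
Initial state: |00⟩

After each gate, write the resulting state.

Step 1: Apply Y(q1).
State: i|01⟩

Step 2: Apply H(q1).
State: (1/√2)i|00⟩ - (1/√2)i|01⟩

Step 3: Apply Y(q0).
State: -1/√2|10⟩ + 1/√2|11⟩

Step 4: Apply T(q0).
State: (-1/2 - (1/2)i)|10⟩ + (1/2 + (1/2)i)|11⟩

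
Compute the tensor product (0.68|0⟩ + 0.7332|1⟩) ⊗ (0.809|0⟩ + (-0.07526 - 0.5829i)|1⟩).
0.5501|00⟩ + (-0.05118 - 0.3964i)|01⟩ + 0.5932|10⟩ + (-0.05518 - 0.4274i)|11⟩

amp(|b₁b₂…⟩) = product of the factor amplitudes for bits b₁, b₂, …; only kets whose every factor amplitude is nonzero survive.
|00⟩: (0.68)(0.809) = 0.5501
|01⟩: (0.68)(-0.07526 - 0.5829i) = (-0.05118 - 0.3964i)
|10⟩: (0.7332)(0.809) = 0.5932
|11⟩: (0.7332)(-0.07526 - 0.5829i) = (-0.05518 - 0.4274i)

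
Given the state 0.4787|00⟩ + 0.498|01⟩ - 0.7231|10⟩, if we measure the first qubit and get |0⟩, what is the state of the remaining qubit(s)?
0.693|0⟩ + 0.7209|1⟩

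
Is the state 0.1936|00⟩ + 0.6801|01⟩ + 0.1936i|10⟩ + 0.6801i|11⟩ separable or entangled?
Separable

Writing the state as a|00⟩ + b|01⟩ + c|10⟩ + d|11⟩, it is a product state iff ad − bc = 0.
Here (a, b, c, d) = (0.1936, 0.6801, 0.1936i, 0.6801i): ad − bc = (0.1936)(0.6801i) − (0.6801)(0.1936i) = 0, so the state is separable.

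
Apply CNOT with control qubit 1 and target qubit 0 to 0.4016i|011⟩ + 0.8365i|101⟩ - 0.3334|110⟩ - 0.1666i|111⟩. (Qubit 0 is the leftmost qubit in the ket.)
-0.3334|010⟩ - 0.1666i|011⟩ + 0.8365i|101⟩ + 0.4016i|111⟩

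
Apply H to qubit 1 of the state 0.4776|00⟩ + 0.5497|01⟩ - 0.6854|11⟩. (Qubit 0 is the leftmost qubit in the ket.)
0.7264|00⟩ - 0.05098|01⟩ - 0.4847|10⟩ + 0.4847|11⟩

H on qubit 1 mixes each pair of kets that differ only in qubit 1: amplitudes (a, b) of (|…0…⟩, |…1…⟩) become ((a + b)/√2, (a − b)/√2). Kets absent from the input have amplitude 0.
(|00⟩, |01⟩): (a, b) = (0.4776, 0.5497) → (0.7264, -0.05098)
(|10⟩, |11⟩): (a, b) = (0, -0.6854) → (-0.4847, 0.4847)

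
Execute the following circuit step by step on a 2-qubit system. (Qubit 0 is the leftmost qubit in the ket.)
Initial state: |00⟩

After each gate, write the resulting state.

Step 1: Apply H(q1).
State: 1/√2|00⟩ + 1/√2|01⟩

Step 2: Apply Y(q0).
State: (1/√2)i|10⟩ + (1/√2)i|11⟩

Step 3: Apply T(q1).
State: (1/√2)i|10⟩ + (-1/2 + (1/2)i)|11⟩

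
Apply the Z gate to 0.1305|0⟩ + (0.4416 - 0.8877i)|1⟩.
0.1305|0⟩ + (-0.4416 + 0.8877i)|1⟩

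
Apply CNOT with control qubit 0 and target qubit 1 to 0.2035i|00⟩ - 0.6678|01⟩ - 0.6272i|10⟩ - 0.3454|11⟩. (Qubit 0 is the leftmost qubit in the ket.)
0.2035i|00⟩ - 0.6678|01⟩ - 0.3454|10⟩ - 0.6272i|11⟩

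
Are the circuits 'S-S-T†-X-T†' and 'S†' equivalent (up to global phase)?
No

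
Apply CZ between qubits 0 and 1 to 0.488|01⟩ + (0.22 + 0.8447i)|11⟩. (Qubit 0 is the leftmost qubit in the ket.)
0.488|01⟩ + (-0.22 - 0.8447i)|11⟩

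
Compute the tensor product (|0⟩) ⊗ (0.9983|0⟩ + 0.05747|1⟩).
0.9983|00⟩ + 0.05747|01⟩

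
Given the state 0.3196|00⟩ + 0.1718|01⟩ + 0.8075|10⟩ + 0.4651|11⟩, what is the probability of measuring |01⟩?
0.02952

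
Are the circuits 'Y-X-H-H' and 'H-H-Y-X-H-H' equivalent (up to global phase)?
Yes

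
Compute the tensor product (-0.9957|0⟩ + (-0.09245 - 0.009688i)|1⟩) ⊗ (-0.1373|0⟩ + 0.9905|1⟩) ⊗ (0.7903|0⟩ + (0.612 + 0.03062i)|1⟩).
0.108|000⟩ + (0.08367 + 0.004186i)|001⟩ - 0.7794|010⟩ + (-0.6036 - 0.0302i)|011⟩ + (0.01003 + 0.001051i)|100⟩ + (0.007728 + 0.001203i)|101⟩ + (-0.07237 - 0.007584i)|110⟩ + (-0.05575 - 0.008677i)|111⟩

amp(|b₁b₂…⟩) = product of the factor amplitudes for bits b₁, b₂, …; only kets whose every factor amplitude is nonzero survive.
|000⟩: (-0.9957)(-0.1373)(0.7903) = 0.108
|001⟩: (-0.9957)(-0.1373)(0.612 + 0.03062i) = (0.08367 + 0.004186i)
|010⟩: (-0.9957)(0.9905)(0.7903) = -0.7794
|011⟩: (-0.9957)(0.9905)(0.612 + 0.03062i) = (-0.6036 - 0.0302i)
|100⟩: (-0.09245 - 0.009688i)(-0.1373)(0.7903) = (0.01003 + 0.001051i)
|101⟩: (-0.09245 - 0.009688i)(-0.1373)(0.612 + 0.03062i) = (0.007728 + 0.001203i)
|110⟩: (-0.09245 - 0.009688i)(0.9905)(0.7903) = (-0.07237 - 0.007584i)
|111⟩: (-0.09245 - 0.009688i)(0.9905)(0.612 + 0.03062i) = (-0.05575 - 0.008677i)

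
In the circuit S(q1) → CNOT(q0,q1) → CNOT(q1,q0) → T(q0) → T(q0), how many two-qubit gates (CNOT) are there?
2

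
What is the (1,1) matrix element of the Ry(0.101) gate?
0.9987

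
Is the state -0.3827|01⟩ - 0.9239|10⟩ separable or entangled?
Entangled

Writing the state as a|00⟩ + b|01⟩ + c|10⟩ + d|11⟩, it is a product state iff ad − bc = 0.
Here (a, b, c, d) = (0, -0.3827, -0.9239, 0): ad − bc = (0)(0) − (-0.3827)(-0.9239) = -0.3536 ≠ 0, so the state is entangled.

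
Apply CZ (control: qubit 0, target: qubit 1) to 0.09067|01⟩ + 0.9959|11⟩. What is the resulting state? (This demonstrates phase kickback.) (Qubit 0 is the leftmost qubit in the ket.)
0.09067|01⟩ - 0.9959|11⟩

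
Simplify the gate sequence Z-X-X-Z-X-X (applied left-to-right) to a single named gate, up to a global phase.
I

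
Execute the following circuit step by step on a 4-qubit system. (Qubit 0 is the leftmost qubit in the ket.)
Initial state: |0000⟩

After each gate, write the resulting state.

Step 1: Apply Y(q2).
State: i|0010⟩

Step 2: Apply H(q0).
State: (1/√2)i|0010⟩ + (1/√2)i|1010⟩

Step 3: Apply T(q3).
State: (1/√2)i|0010⟩ + (1/√2)i|1010⟩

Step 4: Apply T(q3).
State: (1/√2)i|0010⟩ + (1/√2)i|1010⟩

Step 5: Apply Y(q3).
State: -1/√2|0011⟩ - 1/√2|1011⟩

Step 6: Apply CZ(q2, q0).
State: -1/√2|0011⟩ + 1/√2|1011⟩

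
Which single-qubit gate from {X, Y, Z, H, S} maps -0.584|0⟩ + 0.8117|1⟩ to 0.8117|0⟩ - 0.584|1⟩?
X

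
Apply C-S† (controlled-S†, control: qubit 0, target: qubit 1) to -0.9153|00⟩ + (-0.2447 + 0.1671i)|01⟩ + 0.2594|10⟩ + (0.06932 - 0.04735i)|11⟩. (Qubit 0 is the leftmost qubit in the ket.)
-0.9153|00⟩ + (-0.2447 + 0.1671i)|01⟩ + 0.2594|10⟩ + (-0.04735 - 0.06932i)|11⟩

C-S† leaves the control-|0⟩ kets |00⟩, |01⟩ unchanged and applies S† to qubit 1 on the control-|1⟩ pair (|10⟩, |11⟩).
S† = [[1, 0], [0, -i]].
With a = amp(|10⟩) = 0.2594 and b = amp(|11⟩) = (0.06932 - 0.04735i):
new amp(|10⟩) = (1)·a = 0.2594
new amp(|11⟩) = (-i)·b = (-0.04735 - 0.06932i)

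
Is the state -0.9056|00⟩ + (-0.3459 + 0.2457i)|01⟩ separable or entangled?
Separable

Writing the state as a|00⟩ + b|01⟩ + c|10⟩ + d|11⟩, it is a product state iff ad − bc = 0.
Here (a, b, c, d) = (-0.9056, (-0.3459 + 0.2457i), 0, 0): ad − bc = (-0.9056)(0) − (-0.3459 + 0.2457i)(0) = 0, so the state is separable.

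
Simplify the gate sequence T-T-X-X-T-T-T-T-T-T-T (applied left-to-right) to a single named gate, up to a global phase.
T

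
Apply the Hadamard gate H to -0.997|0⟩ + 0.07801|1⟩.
-0.6498|0⟩ - 0.7601|1⟩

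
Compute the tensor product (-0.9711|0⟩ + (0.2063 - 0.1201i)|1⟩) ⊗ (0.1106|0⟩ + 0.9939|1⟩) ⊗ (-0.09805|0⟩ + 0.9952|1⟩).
0.01053|000⟩ - 0.1069|001⟩ + 0.09464|010⟩ - 0.9605|011⟩ + (-0.002237 + 0.001302i)|100⟩ + (0.02271 - 0.01322i)|101⟩ + (-0.0201 + 0.0117i)|110⟩ + (0.2041 - 0.1188i)|111⟩

amp(|b₁b₂…⟩) = product of the factor amplitudes for bits b₁, b₂, …; only kets whose every factor amplitude is nonzero survive.
|000⟩: (-0.9711)(0.1106)(-0.09805) = 0.01053
|001⟩: (-0.9711)(0.1106)(0.9952) = -0.1069
|010⟩: (-0.9711)(0.9939)(-0.09805) = 0.09464
|011⟩: (-0.9711)(0.9939)(0.9952) = -0.9605
|100⟩: (0.2063 - 0.1201i)(0.1106)(-0.09805) = (-0.002237 + 0.001302i)
|101⟩: (0.2063 - 0.1201i)(0.1106)(0.9952) = (0.02271 - 0.01322i)
|110⟩: (0.2063 - 0.1201i)(0.9939)(-0.09805) = (-0.0201 + 0.0117i)
|111⟩: (0.2063 - 0.1201i)(0.9939)(0.9952) = (0.2041 - 0.1188i)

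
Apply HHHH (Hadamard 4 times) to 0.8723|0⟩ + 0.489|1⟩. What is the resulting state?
0.8723|0⟩ + 0.489|1⟩

H² = I, so an even number of Hadamards cancels: H^4 = I and the state is unchanged.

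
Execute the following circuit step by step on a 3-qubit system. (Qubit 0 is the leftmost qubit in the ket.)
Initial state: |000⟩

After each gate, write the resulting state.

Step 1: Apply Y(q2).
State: i|001⟩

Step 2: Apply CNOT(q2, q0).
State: i|101⟩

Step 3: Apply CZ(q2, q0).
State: -i|101⟩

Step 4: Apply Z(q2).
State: i|101⟩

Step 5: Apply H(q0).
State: (1/√2)i|001⟩ - (1/√2)i|101⟩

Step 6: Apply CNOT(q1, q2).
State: (1/√2)i|001⟩ - (1/√2)i|101⟩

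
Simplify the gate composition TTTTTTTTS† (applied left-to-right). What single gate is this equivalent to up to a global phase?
S†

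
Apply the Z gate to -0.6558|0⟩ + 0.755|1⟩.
-0.6558|0⟩ - 0.755|1⟩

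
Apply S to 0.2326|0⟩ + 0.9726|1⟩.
0.2326|0⟩ + 0.9726i|1⟩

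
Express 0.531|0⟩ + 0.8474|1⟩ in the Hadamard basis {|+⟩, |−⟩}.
0.9747|+⟩ - 0.2237|−⟩

With |ψ⟩ = α|0⟩ + β|1⟩, the Hadamard-basis coefficients are ⟨+|ψ⟩ = (α + β)/√2 and ⟨−|ψ⟩ = (α − β)/√2.
Here α = 0.531, β = 0.8474: (α + β)/√2 = 0.9747, (α − β)/√2 = -0.2237.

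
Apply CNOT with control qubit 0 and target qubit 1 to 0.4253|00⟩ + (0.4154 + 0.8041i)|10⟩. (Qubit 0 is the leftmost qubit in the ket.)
0.4253|00⟩ + (0.4154 + 0.8041i)|11⟩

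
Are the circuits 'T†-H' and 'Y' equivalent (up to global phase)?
No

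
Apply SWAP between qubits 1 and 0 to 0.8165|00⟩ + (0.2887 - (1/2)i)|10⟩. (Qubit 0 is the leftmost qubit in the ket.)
0.8165|00⟩ + (0.2887 - (1/2)i)|01⟩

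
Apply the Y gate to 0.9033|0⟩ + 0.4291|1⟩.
-0.4291i|0⟩ + 0.9033i|1⟩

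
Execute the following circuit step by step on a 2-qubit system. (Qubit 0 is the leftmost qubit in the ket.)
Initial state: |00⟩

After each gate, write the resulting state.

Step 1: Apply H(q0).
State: 1/√2|00⟩ + 1/√2|10⟩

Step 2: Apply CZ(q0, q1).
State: 1/√2|00⟩ + 1/√2|10⟩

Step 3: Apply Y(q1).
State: (1/√2)i|01⟩ + (1/√2)i|11⟩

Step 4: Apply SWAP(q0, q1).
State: (1/√2)i|10⟩ + (1/√2)i|11⟩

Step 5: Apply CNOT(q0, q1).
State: (1/√2)i|10⟩ + (1/√2)i|11⟩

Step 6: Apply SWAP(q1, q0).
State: (1/√2)i|01⟩ + (1/√2)i|11⟩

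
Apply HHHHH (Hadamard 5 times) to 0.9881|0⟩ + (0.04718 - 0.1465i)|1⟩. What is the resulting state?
(0.7321 - 0.1036i)|0⟩ + (0.6653 + 0.1036i)|1⟩

H² = I, so H^5 = H: a single Hadamard. With (a, b) = (0.9881, (0.04718 - 0.1465i)), H gives ((a + b)/√2, (a − b)/√2) = ((0.7321 - 0.1036i), (0.6653 + 0.1036i)).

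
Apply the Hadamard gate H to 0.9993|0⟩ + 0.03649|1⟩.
0.7324|0⟩ + 0.6808|1⟩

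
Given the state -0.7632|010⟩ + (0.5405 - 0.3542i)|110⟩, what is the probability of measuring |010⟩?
0.5825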